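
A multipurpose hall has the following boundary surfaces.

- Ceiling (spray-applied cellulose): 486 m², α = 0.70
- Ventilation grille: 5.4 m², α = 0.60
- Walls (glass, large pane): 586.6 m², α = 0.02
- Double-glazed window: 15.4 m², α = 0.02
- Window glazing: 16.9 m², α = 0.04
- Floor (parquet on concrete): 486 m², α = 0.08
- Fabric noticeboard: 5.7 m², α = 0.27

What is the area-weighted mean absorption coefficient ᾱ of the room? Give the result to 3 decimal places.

0.248

Total surface area S = 1602.0 m².
Σ(Sᵢαᵢ) = 486×0.70 + 5.4×0.60 + 586.6×0.02 + 15.4×0.02 + 16.9×0.04 + 486×0.08 + 5.7×0.27 = 396.575.
ᾱ = A/S = 0.248.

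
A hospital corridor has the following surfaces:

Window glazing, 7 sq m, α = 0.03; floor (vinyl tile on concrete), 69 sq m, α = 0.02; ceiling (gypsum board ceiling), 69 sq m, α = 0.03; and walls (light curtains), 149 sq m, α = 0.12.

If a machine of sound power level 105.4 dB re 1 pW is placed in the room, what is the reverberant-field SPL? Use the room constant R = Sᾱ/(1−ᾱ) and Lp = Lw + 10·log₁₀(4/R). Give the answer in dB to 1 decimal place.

A = 21.540 sabins; S = 294.0 sq m.
ᾱ = 21.540/294.0 = 0.0733; R = Sᾱ/(1−ᾱ) = 21.540/(1−0.0733) = 23.244 sq m.
Lp = 105.4 + 10·log₁₀(4/23.244) = 105.4 + (-7.64) = 97.8 dB.

97.8 dB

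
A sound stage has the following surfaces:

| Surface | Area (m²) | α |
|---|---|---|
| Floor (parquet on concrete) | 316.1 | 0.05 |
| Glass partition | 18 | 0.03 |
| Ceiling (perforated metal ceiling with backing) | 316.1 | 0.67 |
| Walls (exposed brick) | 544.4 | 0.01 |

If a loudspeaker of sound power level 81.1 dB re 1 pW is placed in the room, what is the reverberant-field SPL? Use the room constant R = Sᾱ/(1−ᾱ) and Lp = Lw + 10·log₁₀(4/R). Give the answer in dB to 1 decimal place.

62.5 dB

Σ(Sᵢαᵢ) = 316.1·0.05 + 18·0.03 + 316.1·0.67 + 544.4·0.01 = 233.576; total area S = 1194.6 m².
ᾱ = 0.1955, so room constant R = A/(1−ᾱ) = 290.337 m².
Lp = Lw + 10 log₁₀(4/R) = 81.1 -18.61 = 62.5 dB.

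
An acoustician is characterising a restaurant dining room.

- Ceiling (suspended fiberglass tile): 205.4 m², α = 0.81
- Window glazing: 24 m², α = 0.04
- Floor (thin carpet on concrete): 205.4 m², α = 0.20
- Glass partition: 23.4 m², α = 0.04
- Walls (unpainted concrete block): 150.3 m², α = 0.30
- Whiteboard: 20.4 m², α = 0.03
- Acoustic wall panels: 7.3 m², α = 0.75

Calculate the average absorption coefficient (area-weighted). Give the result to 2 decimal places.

S = Σ Sᵢ = 205.4 + 24 + 205.4 + 23.4 + 150.3 + 20.4 + 7.3 = 636.2 m².
Σ(Sᵢαᵢ) = 205.4*0.81 + 24*0.04 + 205.4*0.20 + 23.4*0.04 + 150.3*0.30 + 20.4*0.03 + 7.3*0.75 = 260.527.
ᾱ = A/S = 0.41.

0.41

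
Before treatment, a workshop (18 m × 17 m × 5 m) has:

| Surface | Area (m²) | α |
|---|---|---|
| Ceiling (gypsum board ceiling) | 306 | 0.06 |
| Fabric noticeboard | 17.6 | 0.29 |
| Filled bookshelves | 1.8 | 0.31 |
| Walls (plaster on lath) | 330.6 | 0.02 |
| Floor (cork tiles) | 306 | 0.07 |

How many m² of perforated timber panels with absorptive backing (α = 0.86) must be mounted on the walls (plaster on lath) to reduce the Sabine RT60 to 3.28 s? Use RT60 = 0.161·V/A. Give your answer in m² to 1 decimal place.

Total absorption A₁ = 306·0.06 + 17.6·0.29 + 1.8·0.31 + 330.6·0.02 + 306·0.07
  = 18.360 + 5.104 + 0.558 + 6.612 + 21.420 = 52.054 m² sabins.
V = 1530 m³. Target absorption A₂ = 0.161 × 1530 / 3.28 = 75.101 sabins.
Absorption to add: 75.101 − 52.054 = 23.047 sabins.
Net gain per m²: Δα = 0.86 − 0.02 = 0.84.
Area = ΔA/Δα = 23.047/0.84 = 27.4 m².

27.4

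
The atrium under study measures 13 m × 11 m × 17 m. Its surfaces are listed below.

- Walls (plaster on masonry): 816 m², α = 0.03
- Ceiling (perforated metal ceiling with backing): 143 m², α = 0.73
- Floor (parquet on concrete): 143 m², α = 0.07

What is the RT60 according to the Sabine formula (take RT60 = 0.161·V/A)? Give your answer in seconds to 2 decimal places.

2.82 sec

A = Σ Sᵢαᵢ = 816·0.03 + 143·0.73 + 143·0.07 = 138.880 sabins.
V = 13·11·17 = 2431 m³.
Sabine: RT60 = 0.161 × 2431 / 138.880 = 2.82 s.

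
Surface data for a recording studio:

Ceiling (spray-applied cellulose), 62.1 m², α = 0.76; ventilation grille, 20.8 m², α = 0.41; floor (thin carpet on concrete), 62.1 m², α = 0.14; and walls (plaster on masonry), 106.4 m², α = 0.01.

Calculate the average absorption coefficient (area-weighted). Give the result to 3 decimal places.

Total surface area S = 251.4 m².
Weighted sum Σ Sα = 65.482.
ᾱ = A/S = 0.260.

0.260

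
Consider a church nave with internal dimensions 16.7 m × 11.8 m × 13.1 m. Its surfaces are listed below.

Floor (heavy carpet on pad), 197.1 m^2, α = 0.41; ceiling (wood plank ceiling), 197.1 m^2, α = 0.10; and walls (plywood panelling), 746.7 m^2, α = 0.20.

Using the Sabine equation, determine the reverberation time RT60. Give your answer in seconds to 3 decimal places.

1.663 sec

A = Σ Sᵢαᵢ = 197.1*0.41 + 197.1*0.10 + 746.7*0.20 = 249.861 sabins.
Volume V = 16.7 × 11.8 × 13.1 = 2581.486 m³.
RT60 = 0.161 · V / A = 0.161 × 2581.486 / 249.861 = 1.663 s.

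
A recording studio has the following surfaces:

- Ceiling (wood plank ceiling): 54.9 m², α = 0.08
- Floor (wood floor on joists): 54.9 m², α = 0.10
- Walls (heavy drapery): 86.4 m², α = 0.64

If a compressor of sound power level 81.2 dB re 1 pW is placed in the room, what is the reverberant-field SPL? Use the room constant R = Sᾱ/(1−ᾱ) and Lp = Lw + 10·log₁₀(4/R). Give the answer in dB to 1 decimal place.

67.3 dB

A = 65.178 sabins; S = 196.2 m².
ᾱ = 0.3322, so room constant R = A/(1−ᾱ) = 97.601 m².
Lp = 81.2 + 10·log₁₀(4/97.601) = 81.2 + (-13.87) = 67.3 dB.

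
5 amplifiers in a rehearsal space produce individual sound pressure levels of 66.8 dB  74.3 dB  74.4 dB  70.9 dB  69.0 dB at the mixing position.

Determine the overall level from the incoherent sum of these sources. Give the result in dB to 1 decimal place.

Σ 10^(Lᵢ/10) = 7.949e+07.
L_total = 10·log₁₀(7.949e+07) = 79.0 dB.

79.0 dB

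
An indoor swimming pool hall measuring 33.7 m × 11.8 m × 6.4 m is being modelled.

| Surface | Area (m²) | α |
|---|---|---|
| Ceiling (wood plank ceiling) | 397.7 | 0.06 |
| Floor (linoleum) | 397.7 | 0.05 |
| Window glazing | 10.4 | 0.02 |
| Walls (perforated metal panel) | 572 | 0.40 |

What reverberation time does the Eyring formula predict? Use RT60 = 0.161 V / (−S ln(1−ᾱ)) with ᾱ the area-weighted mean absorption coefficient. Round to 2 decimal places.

1.35 s

S = Σ Sᵢ = 1377.8 m².
Absorption A = 397.7×0.06 + 397.7×0.05 + 10.4×0.02 + 572×0.40 = 272.755 sabins.
Mean coefficient ᾱ = A/S = 0.1980.
−S·ln(1−ᾱ) = −1377.8 × ln(1 − 0.1980) = 304.007.
V = 33.7 × 11.8 × 6.4 = 2545.024 m³.
T = 0.161·V/[−S·ln(1−ᾱ)] = 0.161·2545.024/304.007 = 1.35 s.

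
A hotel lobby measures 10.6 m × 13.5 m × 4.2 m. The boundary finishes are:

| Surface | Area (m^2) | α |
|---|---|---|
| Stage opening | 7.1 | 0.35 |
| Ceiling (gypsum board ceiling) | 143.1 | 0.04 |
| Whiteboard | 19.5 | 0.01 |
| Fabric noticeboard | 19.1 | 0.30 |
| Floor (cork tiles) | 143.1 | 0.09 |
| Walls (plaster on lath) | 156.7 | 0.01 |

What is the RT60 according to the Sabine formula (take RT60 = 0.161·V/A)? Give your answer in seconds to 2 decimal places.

3.39 sec

A = Σ Sᵢαᵢ = 7.1·0.35 + 143.1·0.04 + 19.5·0.01 + 19.1·0.30 + 143.1·0.09 + 156.7·0.01 = 28.580 sabins.
Room volume: 601.02 m³.
RT60 = 0.161 · V / A = 0.161 × 601.02 / 28.580 = 3.39 s.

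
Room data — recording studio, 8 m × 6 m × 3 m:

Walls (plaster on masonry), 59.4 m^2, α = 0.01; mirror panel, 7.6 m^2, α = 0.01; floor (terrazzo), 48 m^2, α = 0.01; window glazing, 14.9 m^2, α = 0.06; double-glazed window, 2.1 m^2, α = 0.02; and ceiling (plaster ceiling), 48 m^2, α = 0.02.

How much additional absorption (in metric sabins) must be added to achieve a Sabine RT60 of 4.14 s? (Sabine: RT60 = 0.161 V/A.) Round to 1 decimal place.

Total absorption A₁ = 59.4×0.01 + 7.6×0.01 + 48×0.01 + 14.9×0.06 + 2.1×0.02 + 48×0.02
  = 0.594 + 0.076 + 0.480 + 0.894 + 0.042 + 0.960 = 3.046 m^2 sabins.
Target A₂ = 0.161·144/4.14 = 5.600 sabins (V = 144 m³).
ΔA = A₂ − A₁ = 5.600 − 3.046 = 2.6 sabins.

2.6 sabins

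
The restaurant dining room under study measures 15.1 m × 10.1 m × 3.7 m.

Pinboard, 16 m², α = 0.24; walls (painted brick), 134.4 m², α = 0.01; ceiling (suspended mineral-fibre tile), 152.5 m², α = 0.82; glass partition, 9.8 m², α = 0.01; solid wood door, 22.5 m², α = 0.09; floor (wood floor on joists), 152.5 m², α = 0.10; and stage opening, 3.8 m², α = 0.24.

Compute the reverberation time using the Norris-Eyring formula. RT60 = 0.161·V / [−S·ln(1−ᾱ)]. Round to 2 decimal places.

0.51 seconds

Total surface area S = 16 + 134.4 + 152.5 + 9.8 + 22.5 + 152.5 + 3.8 = 491.5 m².
Absorption A = 16×0.24 + 134.4×0.01 + 152.5×0.82 + 9.8×0.01 + 22.5×0.09 + 152.5×0.10 + 3.8×0.24 = 148.519 sabins.
Mean coefficient ᾱ = A/S = 0.3022.
−S·ln(1−ᾱ) = −491.5 × ln(1 − 0.3022) = 176.853.
V = 15.1 × 10.1 × 3.7 = 564.287 m³.
T = 0.161·V/[−S·ln(1−ᾱ)] = 0.161·564.287/176.853 = 0.51 s.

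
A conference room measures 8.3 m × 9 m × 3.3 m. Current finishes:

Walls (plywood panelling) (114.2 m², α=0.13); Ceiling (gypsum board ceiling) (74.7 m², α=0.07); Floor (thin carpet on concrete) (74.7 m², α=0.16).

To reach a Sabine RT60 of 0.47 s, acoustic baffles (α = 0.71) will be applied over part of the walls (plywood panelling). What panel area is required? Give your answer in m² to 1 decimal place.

90.4

Total absorption A₁ = 114.2·0.13 + 74.7·0.07 + 74.7·0.16
  = 14.846 + 5.229 + 11.952 = 32.027 m² sabins.
V = 246.51 m³. Target absorption A₂ = 0.161 × 246.51 / 0.47 = 84.443 sabins.
Absorption to add: 84.443 − 32.027 = 52.416 sabins.
Net gain per m²: Δα = 0.71 − 0.13 = 0.58.
Panel area = 52.416 / 0.58 = 90.4 m².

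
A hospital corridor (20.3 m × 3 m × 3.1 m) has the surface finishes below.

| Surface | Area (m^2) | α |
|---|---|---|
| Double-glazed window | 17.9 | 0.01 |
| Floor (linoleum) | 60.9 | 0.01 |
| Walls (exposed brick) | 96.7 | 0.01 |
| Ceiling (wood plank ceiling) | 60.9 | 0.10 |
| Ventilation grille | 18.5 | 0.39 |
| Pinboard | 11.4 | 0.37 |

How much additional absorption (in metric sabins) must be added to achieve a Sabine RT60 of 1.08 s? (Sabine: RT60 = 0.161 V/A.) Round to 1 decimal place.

8.9 sabins

A₁ = Σ Sᵢαᵢ = 17.9·0.01 + 60.9·0.01 + 96.7·0.01 + 60.9·0.10 + 18.5·0.39 + 11.4·0.37 = 19.278 sabins.
V = 188.79 m³. Required absorption A₂ = 0.161 × 188.79 / 1.08 = 28.144 sabins.
Shortfall: 28.144 − 19.278 = 8.9 sabins.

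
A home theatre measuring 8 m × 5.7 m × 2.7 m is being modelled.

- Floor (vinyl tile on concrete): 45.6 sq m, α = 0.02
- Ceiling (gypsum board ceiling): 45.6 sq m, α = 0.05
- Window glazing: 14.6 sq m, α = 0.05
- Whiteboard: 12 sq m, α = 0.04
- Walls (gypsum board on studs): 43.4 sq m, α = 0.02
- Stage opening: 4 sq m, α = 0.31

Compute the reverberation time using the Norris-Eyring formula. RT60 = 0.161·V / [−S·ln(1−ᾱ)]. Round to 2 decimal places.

S = Σ Sᵢ = 165.2 sq m.
Σ(Sᵢαᵢ) = 45.6×0.02 + 45.6×0.05 + 14.6×0.05 + 12×0.04 + 43.4×0.02 + 4×0.31 = 6.510.
ᾱ = 6.510 / 165.2 = 0.0394.
Eyring denominator: −S ln(1−ᾱ) = 6.641.
V = 8 × 5.7 × 2.7 = 123.12 m³.
RT60 = 0.161 × 123.12 / 6.641 = 2.98 s.

2.98 sec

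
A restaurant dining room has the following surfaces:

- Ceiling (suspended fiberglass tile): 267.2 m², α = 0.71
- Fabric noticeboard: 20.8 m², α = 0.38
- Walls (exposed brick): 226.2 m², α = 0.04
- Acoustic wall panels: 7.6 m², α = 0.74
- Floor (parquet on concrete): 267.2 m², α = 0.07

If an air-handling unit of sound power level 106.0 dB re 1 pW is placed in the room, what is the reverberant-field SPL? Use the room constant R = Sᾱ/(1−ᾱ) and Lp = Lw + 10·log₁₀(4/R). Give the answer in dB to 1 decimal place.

A = 230.992 sabins; S = 789.0 m².
ᾱ = 230.992/789.0 = 0.2928; R = Sᾱ/(1−ᾱ) = 230.992/(1−0.2928) = 326.629 m².
Lp = 106.0 + 10·log₁₀(4/326.629) = 106.0 + (-19.12) = 86.9 dB.

86.9 dB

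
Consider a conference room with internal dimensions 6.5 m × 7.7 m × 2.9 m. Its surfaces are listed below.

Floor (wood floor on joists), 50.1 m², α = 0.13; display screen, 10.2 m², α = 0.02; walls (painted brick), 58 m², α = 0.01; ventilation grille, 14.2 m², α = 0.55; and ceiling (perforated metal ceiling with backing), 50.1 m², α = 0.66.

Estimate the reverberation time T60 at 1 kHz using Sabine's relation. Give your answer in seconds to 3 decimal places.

Equivalent absorption area: A = 50.1·0.13 + 10.2·0.02 + 58·0.01 + 14.2·0.55 + 50.1·0.66 = 48.173 m².
Room volume: 145.145 m³.
Sabine: RT60 = 0.161 × 145.145 / 48.173 = 0.485 s.

0.485 s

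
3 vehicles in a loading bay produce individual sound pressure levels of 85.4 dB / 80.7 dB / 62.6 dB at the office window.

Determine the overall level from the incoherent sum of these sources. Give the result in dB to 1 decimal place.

Sum in the linear (power) domain: Σ 10^(Lᵢ/10) = 10^(85.4/10) + 10^(80.7/10) + 10^(62.6/10) = 4.66e+08.
Combined level = 10 log₁₀(4.66e+08) = 86.7 dB.

86.7 dB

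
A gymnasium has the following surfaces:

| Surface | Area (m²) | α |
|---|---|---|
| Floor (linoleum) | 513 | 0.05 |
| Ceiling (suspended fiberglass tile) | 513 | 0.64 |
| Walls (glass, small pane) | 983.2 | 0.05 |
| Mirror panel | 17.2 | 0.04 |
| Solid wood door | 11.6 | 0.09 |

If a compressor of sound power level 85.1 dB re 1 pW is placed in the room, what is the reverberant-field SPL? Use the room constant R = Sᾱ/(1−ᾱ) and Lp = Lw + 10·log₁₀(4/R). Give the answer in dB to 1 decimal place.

A = 404.862 sabins; S = 2038.0 m².
ᾱ = 404.862/2038.0 = 0.1987; R = Sᾱ/(1−ᾱ) = 404.862/(1−0.1987) = 505.256 m².
Lp = 85.1 + 10·log₁₀(4/505.256) = 85.1 + (-21.01) = 64.1 dB.

64.1 dB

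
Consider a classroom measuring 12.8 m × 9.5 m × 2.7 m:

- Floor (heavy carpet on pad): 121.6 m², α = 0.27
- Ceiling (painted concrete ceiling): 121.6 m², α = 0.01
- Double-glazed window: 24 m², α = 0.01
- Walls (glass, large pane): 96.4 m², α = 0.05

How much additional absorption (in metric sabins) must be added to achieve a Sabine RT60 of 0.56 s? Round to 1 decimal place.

Summing Sᵢαᵢ: 32.832 + 1.216 + 0.240 + 4.820 → A₁ = 39.108 sabins.
For T = 0.56 s, need A₂ = 0.161·V/T = 0.161·328.32/0.56 = 94.392 sabins.
ΔA = A₂ − A₁ = 94.392 − 39.108 = 55.3 sabins.

55.3 sabins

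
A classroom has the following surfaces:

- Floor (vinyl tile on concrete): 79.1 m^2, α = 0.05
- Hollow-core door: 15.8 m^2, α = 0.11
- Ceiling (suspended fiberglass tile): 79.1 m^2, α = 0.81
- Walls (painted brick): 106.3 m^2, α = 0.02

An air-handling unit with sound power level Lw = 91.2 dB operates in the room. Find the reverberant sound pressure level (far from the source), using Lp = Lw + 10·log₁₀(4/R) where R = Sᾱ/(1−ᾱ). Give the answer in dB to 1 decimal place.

Σ(Sᵢαᵢ) = 79.1·0.05 + 15.8·0.11 + 79.1·0.81 + 106.3·0.02 = 71.890; total area S = 280.3 m^2.
ᾱ = 0.2565, so room constant R = A/(1−ᾱ) = 96.691 m^2.
Lp = Lw + 10 log₁₀(4/R) = 91.2 -13.83 = 77.4 dB.

77.4 dB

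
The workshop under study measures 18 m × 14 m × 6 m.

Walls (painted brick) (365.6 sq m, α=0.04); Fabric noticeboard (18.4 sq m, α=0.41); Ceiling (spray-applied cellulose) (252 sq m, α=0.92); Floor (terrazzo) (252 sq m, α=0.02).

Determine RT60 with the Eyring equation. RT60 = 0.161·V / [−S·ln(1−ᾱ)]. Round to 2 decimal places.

S = Σ Sᵢ = 888.0 sq m.
Σ(Sᵢαᵢ) = 365.6·0.04 + 18.4·0.41 + 252·0.92 + 252·0.02 = 259.048.
Mean coefficient ᾱ = A/S = 0.2917.
Eyring denominator: −S ln(1−ᾱ) = 306.260.
V = 18 × 14 × 6 = 1512 m³.
RT60 = 0.161 × 1512 / 306.260 = 0.79 s.

0.79 s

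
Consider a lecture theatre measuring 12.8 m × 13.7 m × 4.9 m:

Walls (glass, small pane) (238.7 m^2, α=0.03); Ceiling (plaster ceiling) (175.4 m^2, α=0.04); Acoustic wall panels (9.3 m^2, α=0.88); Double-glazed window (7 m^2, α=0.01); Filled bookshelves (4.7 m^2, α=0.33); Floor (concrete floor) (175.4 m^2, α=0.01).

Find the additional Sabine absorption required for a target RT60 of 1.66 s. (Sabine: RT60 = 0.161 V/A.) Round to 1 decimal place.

Summing Sᵢαᵢ: 7.161 + 7.016 + 8.184 + 0.070 + 1.551 + 1.754 → A₁ = 25.736 sabins.
V = 859.264 m³. Required absorption A₂ = 0.161 × 859.264 / 1.66 = 83.338 sabins.
ΔA = A₂ − A₁ = 83.338 − 25.736 = 57.6 sabins.

57.6 sabins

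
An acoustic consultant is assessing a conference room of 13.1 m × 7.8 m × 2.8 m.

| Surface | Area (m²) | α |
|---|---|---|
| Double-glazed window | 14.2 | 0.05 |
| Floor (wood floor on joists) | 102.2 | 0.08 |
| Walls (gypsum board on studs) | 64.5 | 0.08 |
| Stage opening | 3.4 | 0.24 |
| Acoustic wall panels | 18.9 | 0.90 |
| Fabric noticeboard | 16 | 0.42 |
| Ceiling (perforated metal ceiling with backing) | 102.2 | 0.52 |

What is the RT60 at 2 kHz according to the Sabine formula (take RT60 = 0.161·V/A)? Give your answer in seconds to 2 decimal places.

Equivalent absorption area: A = 14.2·0.05 + 102.2·0.08 + 64.5·0.08 + 3.4·0.24 + 18.9·0.90 + 16·0.42 + 102.2·0.52 = 91.736 m².
Room volume: 286.104 m³.
RT60 = 0.161 · V / A = 0.161 × 286.104 / 91.736 = 0.50 s.

0.50 sec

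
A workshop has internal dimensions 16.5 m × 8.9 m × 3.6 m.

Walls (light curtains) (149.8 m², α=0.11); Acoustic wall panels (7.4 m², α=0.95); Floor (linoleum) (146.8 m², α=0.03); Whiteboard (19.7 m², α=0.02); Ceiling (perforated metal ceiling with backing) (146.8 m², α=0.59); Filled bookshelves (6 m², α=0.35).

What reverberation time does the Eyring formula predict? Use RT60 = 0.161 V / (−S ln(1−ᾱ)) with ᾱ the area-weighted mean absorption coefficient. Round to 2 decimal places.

Total surface area S = 149.8 + 7.4 + 146.8 + 19.7 + 146.8 + 6 = 476.5 m².
Absorption A = 149.8·0.11 + 7.4·0.95 + 146.8·0.03 + 19.7·0.02 + 146.8·0.59 + 6·0.35 = 117.018 sabins.
ᾱ = 117.018 / 476.5 = 0.2456.
−S·ln(1−ᾱ) = −476.5 × ln(1 − 0.2456) = 134.293.
V = 16.5 × 8.9 × 3.6 = 528.66 m³.
RT60 = 0.161 × 528.66 / 134.293 = 0.63 s.

0.63 sec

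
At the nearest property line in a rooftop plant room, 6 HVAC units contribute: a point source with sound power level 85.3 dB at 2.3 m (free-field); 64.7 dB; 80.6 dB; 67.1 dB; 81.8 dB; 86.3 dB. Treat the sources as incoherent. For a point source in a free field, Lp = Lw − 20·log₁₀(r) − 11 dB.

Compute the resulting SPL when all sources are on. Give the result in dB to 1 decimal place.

Source at 2.3 m: Lp = 85.3 − 20·log₁₀(2.3) − 11 = 67.1 dB.
Σ 10^(Lᵢ/10) = 7.06e+08.
Combined level = 10 log₁₀(7.06e+08) = 88.5 dB.

88.5 dB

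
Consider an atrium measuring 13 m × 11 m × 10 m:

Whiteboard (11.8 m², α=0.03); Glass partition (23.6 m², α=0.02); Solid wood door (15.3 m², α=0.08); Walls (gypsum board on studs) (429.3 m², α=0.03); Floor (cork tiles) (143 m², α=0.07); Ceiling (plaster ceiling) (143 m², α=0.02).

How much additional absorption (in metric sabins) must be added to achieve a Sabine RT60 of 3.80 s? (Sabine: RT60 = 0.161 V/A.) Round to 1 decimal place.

32.8 sabins

Total absorption A₁ = 11.8·0.03 + 23.6·0.02 + 15.3·0.08 + 429.3·0.03 + 143·0.07 + 143·0.02
  = 0.354 + 0.472 + 1.224 + 12.879 + 10.010 + 2.860 = 27.799 m² sabins.
V = 1430 m³. Required absorption A₂ = 0.161 × 1430 / 3.80 = 60.587 sabins.
Additional absorption ΔA = 60.587 − 27.799 = 32.8 sabins.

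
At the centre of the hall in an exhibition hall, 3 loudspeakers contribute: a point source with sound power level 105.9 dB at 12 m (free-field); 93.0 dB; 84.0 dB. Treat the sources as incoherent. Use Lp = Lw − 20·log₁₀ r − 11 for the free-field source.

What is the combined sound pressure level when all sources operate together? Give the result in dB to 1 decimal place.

Source at 12 m: Lp = 105.9 − 20·log₁₀(12) − 11 = 73.3 dB.
Σ 10^(Lᵢ/10) = 2.268e+09.
L_total = 10·log₁₀(2.268e+09) = 93.6 dB.

93.6 dB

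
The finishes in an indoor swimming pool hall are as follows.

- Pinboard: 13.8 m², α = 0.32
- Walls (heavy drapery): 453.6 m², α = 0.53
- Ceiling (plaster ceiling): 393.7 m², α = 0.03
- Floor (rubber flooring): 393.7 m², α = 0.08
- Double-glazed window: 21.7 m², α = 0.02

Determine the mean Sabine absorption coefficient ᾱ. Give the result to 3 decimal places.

0.226

S = Σ Sᵢ = 13.8 + 453.6 + 393.7 + 393.7 + 21.7 = 1276.5 m².
A = 13.8·0.32 + 453.6·0.53 + 393.7·0.03 + 393.7·0.08 + 21.7·0.02 = 288.565 sabins.
ᾱ = A/S = 0.226.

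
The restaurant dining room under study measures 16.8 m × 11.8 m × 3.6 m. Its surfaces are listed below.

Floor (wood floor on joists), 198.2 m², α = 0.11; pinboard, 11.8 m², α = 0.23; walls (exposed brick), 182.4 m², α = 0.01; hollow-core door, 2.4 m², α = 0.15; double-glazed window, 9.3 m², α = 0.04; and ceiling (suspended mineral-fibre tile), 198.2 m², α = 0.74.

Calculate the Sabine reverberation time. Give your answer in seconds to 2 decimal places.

Equivalent absorption area: A = 198.2·0.11 + 11.8·0.23 + 182.4·0.01 + 2.4·0.15 + 9.3·0.04 + 198.2·0.74 = 173.740 m².
Volume V = 16.8 × 11.8 × 3.6 = 713.664 m³.
RT60 = 0.161 · V / A = 0.161 × 713.664 / 173.740 = 0.66 s.

0.66 s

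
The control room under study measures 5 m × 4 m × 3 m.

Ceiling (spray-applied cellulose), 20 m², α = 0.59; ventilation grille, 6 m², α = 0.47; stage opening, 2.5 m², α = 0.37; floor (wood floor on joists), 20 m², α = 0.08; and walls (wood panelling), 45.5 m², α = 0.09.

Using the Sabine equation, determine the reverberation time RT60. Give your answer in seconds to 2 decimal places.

Total absorption A = 20×0.59 + 6×0.47 + 2.5×0.37 + 20×0.08 + 45.5×0.09
  = 11.800 + 2.820 + 0.925 + 1.600 + 4.095 = 21.240 m² sabins.
V = 5·4·3 = 60 m³.
T = 0.161 V/A = 0.161·60/21.240 = 0.45 s.

0.45 sec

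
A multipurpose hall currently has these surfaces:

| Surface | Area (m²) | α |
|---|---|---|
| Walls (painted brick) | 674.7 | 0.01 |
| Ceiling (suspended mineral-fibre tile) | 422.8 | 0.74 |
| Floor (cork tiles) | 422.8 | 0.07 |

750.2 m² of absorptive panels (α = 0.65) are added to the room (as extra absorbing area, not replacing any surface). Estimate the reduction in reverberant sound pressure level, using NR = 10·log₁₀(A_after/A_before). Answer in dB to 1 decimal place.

A_before = Σ Sᵢαᵢ = 674.7*0.01 + 422.8*0.74 + 422.8*0.07 = 349.215 sabins.
Added absorption = 750.2 × 0.65 = 487.630 sabins.
A_after = 349.215 + 487.630 = 836.845 sabins.
Reduction = 10 log₁₀(A_after/A_before) = 10 log₁₀(2.3964) = 3.8 dB.

3.8 dB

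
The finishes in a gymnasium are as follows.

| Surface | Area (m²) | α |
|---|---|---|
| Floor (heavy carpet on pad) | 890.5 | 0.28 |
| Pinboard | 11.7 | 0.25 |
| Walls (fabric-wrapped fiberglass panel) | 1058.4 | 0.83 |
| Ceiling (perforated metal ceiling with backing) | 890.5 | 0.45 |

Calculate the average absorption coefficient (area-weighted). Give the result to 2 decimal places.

S = Σ Sᵢ = 890.5 + 11.7 + 1058.4 + 890.5 = 2851.1 m².
Σ(Sᵢαᵢ) = 890.5·0.28 + 11.7·0.25 + 1058.4·0.83 + 890.5·0.45 = 1531.462.
ᾱ = 1531.462 / 2851.1 = 0.54.

0.54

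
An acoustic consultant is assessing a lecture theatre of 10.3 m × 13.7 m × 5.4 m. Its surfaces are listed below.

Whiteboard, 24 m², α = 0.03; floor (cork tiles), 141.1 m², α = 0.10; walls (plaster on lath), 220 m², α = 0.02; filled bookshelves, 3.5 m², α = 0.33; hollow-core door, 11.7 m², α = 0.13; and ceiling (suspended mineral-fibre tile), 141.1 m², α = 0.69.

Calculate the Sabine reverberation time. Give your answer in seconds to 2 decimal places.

Equivalent absorption area: A = 24*0.03 + 141.1*0.10 + 220*0.02 + 3.5*0.33 + 11.7*0.13 + 141.1*0.69 = 119.265 m².
V = 10.3·13.7·5.4 = 761.994 m³.
RT60 = 0.161 · V / A = 0.161 × 761.994 / 119.265 = 1.03 s.

1.03 seconds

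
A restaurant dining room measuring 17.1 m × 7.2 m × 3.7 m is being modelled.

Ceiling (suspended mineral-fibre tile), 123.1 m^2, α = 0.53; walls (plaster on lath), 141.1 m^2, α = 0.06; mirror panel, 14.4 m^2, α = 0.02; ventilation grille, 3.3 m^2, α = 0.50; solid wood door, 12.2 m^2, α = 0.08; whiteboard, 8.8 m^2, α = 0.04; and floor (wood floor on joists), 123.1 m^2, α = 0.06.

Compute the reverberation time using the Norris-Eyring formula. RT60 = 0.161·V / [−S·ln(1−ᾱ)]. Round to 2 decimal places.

0.78 seconds

Total surface area S = 123.1 + 141.1 + 14.4 + 3.3 + 12.2 + 8.8 + 123.1 = 426.0 m^2.
Absorption A = 123.1·0.53 + 141.1·0.06 + 14.4·0.02 + 3.3·0.50 + 12.2·0.08 + 8.8·0.04 + 123.1·0.06 = 84.361 sabins.
Mean coefficient ᾱ = A/S = 0.1980.
Eyring denominator: −S ln(1−ᾱ) = 93.995.
V = 17.1 × 7.2 × 3.7 = 455.544 m³.
T = 0.161·V/[−S·ln(1−ᾱ)] = 0.161·455.544/93.995 = 0.78 s.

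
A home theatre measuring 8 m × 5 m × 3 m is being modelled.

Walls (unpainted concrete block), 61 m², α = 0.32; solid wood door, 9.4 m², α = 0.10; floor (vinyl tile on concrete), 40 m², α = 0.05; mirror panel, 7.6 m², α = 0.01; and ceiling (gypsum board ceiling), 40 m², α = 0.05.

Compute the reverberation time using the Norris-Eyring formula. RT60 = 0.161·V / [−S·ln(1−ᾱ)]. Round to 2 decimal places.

0.72 seconds

Total surface area S = 61 + 9.4 + 40 + 7.6 + 40 = 158.0 m².
Absorption A = 61×0.32 + 9.4×0.10 + 40×0.05 + 7.6×0.01 + 40×0.05 = 24.536 sabins.
ᾱ = 24.536 / 158.0 = 0.1553.
Eyring denominator: −S ln(1−ᾱ) = 26.666.
V = 8 × 5 × 3 = 120 m³.
RT60 = 0.161 × 120 / 26.666 = 0.72 s.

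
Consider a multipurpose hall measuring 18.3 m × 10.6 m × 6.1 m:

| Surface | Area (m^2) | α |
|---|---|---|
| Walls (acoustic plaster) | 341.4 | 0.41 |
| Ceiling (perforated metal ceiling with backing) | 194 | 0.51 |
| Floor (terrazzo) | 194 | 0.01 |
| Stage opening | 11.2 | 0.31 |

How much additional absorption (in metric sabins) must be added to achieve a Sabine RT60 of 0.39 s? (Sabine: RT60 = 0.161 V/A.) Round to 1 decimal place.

Summing Sᵢαᵢ: 139.974 + 98.940 + 1.940 + 3.472 → A₁ = 244.326 sabins.
For T = 0.39 s, need A₂ = 0.161·V/T = 0.161·1183.278/0.39 = 488.481 sabins.
Additional absorption ΔA = 488.481 − 244.326 = 244.2 sabins.

244.2 sabins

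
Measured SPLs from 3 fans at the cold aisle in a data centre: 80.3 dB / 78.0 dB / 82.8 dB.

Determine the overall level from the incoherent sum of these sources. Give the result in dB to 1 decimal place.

Converting to relative power and adding: 10^(80.3/10) + 10^(78.0/10) + 10^(82.8/10) = 3.608e+08.
Combined level = 10 log₁₀(3.608e+08) = 85.6 dB.

85.6 dB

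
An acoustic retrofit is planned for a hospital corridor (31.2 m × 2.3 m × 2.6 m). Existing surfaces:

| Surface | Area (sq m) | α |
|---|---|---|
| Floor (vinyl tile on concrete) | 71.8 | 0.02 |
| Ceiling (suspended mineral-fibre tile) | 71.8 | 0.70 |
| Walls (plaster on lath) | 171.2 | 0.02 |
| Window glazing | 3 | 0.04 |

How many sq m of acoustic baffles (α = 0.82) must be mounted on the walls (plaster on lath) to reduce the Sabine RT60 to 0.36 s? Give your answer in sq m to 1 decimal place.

35.3

A₁ = Σ Sᵢαᵢ = 71.8·0.02 + 71.8·0.70 + 171.2·0.02 + 3·0.04 = 55.240 sabins.
V = 186.576 m³. Target absorption A₂ = 0.161 × 186.576 / 0.36 = 83.441 sabins.
ΔA needed = 83.441 − 55.240 = 28.201 sabins.
Net gain per sq m: Δα = 0.82 − 0.02 = 0.80.
Panel area = 28.201 / 0.80 = 35.3 sq m.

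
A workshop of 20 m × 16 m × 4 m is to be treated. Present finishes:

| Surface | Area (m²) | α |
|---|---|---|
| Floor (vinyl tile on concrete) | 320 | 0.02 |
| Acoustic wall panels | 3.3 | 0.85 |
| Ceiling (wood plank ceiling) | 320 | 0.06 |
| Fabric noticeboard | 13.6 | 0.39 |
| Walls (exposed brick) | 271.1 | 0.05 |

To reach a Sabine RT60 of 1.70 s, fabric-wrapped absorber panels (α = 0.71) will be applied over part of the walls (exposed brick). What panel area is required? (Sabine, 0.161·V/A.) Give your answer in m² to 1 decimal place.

112.1

A₁ = Σ Sᵢαᵢ = 320×0.02 + 3.3×0.85 + 320×0.06 + 13.6×0.39 + 271.1×0.05 = 47.264 sabins.
V = 1280 m³. Target absorption A₂ = 0.161 × 1280 / 1.70 = 121.224 sabins.
Absorption to add: 121.224 − 47.264 = 73.960 sabins.
Net gain per m²: Δα = 0.71 − 0.05 = 0.66.
Area = ΔA/Δα = 73.960/0.66 = 112.1 m².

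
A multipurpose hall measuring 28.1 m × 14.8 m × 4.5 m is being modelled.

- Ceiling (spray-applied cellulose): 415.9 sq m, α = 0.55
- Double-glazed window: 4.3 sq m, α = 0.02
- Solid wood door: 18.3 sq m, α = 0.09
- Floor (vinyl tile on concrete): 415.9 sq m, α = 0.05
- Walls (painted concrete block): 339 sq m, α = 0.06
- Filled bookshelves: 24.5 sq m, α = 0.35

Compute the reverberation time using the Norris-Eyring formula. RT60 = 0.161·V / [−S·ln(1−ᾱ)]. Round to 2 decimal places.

0.95 s

S = Σ Sᵢ = 1217.9 sq m.
Absorption A = 415.9×0.55 + 4.3×0.02 + 18.3×0.09 + 415.9×0.05 + 339×0.06 + 24.5×0.35 = 280.188 sabins.
Mean coefficient ᾱ = A/S = 0.2301.
−S·ln(1−ᾱ) = −1217.9 × ln(1 − 0.2301) = 318.474.
V = 28.1 × 14.8 × 4.5 = 1871.46 m³.
RT60 = 0.161 × 1871.46 / 318.474 = 0.95 s.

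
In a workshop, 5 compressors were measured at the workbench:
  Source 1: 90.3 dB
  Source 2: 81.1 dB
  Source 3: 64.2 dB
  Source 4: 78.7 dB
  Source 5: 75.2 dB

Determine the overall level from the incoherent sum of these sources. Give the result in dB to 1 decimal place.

91.2 dB

Σ 10^(Lᵢ/10) = 1.31e+09.
Combined level = 10 log₁₀(1.31e+09) = 91.2 dB.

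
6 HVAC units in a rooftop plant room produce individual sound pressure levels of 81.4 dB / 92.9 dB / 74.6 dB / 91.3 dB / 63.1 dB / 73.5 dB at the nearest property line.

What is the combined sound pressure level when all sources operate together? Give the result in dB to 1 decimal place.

95.4 dB

Σ 10^(Lᵢ/10) = 3.49e+09.
Combined level = 10 log₁₀(3.49e+09) = 95.4 dB.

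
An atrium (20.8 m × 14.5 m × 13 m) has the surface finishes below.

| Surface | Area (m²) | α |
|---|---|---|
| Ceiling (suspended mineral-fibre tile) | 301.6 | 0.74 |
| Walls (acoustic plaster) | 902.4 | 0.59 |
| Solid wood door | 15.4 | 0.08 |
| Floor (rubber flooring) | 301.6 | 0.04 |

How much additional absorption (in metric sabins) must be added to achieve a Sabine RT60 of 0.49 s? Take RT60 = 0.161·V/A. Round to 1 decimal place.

519.4 sabins

Summing Sᵢαᵢ: 223.184 + 532.416 + 1.232 + 12.064 → A₁ = 768.896 sabins.
For T = 0.49 s, need A₂ = 0.161·V/T = 0.161·3920.8/0.49 = 1288.263 sabins.
Shortfall: 1288.263 − 768.896 = 519.4 sabins.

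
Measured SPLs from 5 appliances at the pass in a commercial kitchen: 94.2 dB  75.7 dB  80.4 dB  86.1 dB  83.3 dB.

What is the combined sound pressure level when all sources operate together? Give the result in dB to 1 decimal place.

95.3 dB

Σ 10^(Lᵢ/10) = 3.398e+09.
L_total = 10·log₁₀(3.398e+09) = 95.3 dB.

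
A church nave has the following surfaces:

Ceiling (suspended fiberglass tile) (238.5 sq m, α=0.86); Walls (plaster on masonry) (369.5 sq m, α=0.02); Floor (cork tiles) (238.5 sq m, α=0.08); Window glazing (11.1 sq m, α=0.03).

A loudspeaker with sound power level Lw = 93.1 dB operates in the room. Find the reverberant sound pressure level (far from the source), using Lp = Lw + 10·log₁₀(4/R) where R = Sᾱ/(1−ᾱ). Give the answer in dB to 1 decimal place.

74.1 dB

Σ(Sᵢαᵢ) = 238.5·0.86 + 369.5·0.02 + 238.5·0.08 + 11.1·0.03 = 231.913; total area S = 857.6 sq m.
ᾱ = 231.913/857.6 = 0.2704; R = Sᾱ/(1−ᾱ) = 231.913/(1−0.2704) = 317.863 sq m.
Lp = Lw + 10 log₁₀(4/R) = 93.1 -19.00 = 74.1 dB.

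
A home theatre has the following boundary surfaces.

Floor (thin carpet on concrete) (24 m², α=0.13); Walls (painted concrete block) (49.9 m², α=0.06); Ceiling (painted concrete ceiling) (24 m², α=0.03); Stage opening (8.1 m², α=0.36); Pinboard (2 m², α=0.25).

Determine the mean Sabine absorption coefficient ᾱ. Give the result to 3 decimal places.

0.095

S = Σ Sᵢ = 24 + 49.9 + 24 + 8.1 + 2 = 108.0 m².
Weighted sum Σ Sα = 10.250.
ᾱ = 10.250 / 108.0 = 0.095.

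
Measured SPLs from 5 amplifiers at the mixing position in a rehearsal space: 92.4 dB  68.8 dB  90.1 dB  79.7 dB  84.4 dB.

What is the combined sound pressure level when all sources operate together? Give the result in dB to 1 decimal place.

95.0 dB

Sum in the linear (power) domain: Σ 10^(Lᵢ/10) = 10^(92.4/10) + 10^(68.8/10) + 10^(90.1/10) + 10^(79.7/10) + 10^(84.4/10) = 3.137e+09.
Back to dB: 10·log₁₀ Σ = 95.0 dB.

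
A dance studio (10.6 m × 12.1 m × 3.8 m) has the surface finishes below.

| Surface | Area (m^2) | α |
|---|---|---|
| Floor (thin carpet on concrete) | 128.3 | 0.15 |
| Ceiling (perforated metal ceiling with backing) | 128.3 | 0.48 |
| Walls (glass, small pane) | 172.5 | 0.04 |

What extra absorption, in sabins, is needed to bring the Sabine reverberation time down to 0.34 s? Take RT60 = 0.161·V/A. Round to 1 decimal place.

143.1 sabins

Total absorption A₁ = 128.3×0.15 + 128.3×0.48 + 172.5×0.04
  = 19.245 + 61.584 + 6.900 = 87.729 m^2 sabins.
Target A₂ = 0.161·487.388/0.34 = 230.793 sabins (V = 487.388 m³).
Shortfall: 230.793 − 87.729 = 143.1 sabins.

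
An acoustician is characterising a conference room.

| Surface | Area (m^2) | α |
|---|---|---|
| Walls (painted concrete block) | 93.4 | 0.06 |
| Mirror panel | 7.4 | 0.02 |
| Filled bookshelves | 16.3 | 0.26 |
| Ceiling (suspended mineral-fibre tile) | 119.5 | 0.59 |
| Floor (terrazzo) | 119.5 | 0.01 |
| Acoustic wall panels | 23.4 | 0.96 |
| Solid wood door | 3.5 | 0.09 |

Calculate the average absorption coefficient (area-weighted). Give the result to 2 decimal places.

S = Σ Sᵢ = 93.4 + 7.4 + 16.3 + 119.5 + 119.5 + 23.4 + 3.5 = 383.0 m^2.
Σ(Sᵢαᵢ) = 93.4·0.06 + 7.4·0.02 + 16.3·0.26 + 119.5·0.59 + 119.5·0.01 + 23.4·0.96 + 3.5·0.09 = 104.469.
ᾱ = A/S = 0.27.

0.27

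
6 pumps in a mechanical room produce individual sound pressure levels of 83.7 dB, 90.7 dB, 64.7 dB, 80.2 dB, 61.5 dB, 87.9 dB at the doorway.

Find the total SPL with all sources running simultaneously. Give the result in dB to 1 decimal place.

Sum in the linear (power) domain: Σ 10^(Lᵢ/10) = 10^(83.7/10) + 10^(90.7/10) + 10^(64.7/10) + 10^(80.2/10) + 10^(61.5/10) + 10^(87.9/10) = 2.135e+09.
Back to dB: 10·log₁₀ Σ = 93.3 dB.

93.3 dB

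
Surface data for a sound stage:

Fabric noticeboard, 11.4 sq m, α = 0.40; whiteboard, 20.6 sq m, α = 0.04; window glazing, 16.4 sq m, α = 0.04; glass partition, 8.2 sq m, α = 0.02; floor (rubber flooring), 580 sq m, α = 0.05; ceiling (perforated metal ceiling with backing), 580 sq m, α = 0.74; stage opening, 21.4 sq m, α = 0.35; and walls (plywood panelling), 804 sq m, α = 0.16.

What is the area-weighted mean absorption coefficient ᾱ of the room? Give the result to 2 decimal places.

S = Σ Sᵢ = 11.4 + 20.6 + 16.4 + 8.2 + 580 + 580 + 21.4 + 804 = 2042.0 sq m.
Weighted sum Σ Sα = 600.534.
ᾱ = A/S = 0.29.

0.29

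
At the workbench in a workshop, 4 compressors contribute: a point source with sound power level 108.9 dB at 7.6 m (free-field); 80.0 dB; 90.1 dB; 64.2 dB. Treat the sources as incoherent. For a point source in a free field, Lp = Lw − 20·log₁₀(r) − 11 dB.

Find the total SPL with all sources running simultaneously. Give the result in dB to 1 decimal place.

Source at 7.6 m: Lp = 108.9 − 20·log₁₀(7.6) − 11 = 80.3 dB.
Σ 10^(Lᵢ/10) = 1.233e+09.
Combined level = 10 log₁₀(1.233e+09) = 90.9 dB.

90.9 dB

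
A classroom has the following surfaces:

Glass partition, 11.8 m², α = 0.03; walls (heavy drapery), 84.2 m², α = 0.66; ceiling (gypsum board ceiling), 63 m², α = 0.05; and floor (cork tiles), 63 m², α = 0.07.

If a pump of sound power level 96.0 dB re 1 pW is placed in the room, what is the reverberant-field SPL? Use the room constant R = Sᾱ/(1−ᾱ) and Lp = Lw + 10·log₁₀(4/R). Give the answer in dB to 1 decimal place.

Σ(Sᵢαᵢ) = 11.8×0.03 + 84.2×0.66 + 63×0.05 + 63×0.07 = 63.486; total area S = 222.0 m².
ᾱ = 63.486/222.0 = 0.2860; R = Sᾱ/(1−ᾱ) = 63.486/(1−0.2860) = 88.916 m².
Lp = Lw + 10 log₁₀(4/R) = 96.0 -13.47 = 82.5 dB.

82.5 dB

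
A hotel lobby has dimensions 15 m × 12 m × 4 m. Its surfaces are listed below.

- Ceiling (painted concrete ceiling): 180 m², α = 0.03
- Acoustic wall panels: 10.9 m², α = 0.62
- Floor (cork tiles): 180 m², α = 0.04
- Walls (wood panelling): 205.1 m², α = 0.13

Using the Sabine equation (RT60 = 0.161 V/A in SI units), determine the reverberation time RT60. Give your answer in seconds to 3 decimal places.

2.519 sec

A = Σ Sᵢαᵢ = 180×0.03 + 10.9×0.62 + 180×0.04 + 205.1×0.13 = 46.021 sabins.
Room volume: 720 m³.
T = 0.161 V/A = 0.161·720/46.021 = 2.519 s.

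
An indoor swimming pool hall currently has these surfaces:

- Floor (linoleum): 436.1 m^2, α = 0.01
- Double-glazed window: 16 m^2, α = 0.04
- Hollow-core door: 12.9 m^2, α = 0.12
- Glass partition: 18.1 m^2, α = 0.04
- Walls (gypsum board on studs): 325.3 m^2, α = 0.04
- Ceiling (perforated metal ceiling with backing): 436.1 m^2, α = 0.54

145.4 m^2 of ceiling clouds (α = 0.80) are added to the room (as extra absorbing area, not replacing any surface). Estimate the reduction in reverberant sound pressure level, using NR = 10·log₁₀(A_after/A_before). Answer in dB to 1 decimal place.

1.6 dB

Equivalent absorption area: A_before = 436.1·0.01 + 16·0.04 + 12.9·0.12 + 18.1·0.04 + 325.3·0.04 + 436.1·0.54 = 255.779 m^2.
Added absorption = 145.4 × 0.80 = 116.320 sabins.
A_after = 255.779 + 116.320 = 372.099 sabins.
NR = 10·log₁₀(372.099/255.779) = 1.6 dB.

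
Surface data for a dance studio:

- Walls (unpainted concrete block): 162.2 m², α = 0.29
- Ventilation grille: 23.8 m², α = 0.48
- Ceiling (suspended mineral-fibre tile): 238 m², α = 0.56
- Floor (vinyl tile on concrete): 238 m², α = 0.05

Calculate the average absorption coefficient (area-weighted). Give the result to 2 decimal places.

S = Σ Sᵢ = 162.2 + 23.8 + 238 + 238 = 662.0 m².
Weighted sum Σ Sα = 203.642.
ᾱ = A/S = 0.31.

0.31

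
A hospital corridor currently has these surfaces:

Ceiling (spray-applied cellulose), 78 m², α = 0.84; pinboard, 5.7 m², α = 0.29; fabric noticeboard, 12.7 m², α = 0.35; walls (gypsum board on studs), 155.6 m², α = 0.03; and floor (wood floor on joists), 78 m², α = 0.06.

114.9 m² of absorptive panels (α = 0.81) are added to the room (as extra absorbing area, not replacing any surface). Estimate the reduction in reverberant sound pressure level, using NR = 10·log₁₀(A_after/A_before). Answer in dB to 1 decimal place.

3.3 dB

A_before = Σ Sᵢαᵢ = 78*0.84 + 5.7*0.29 + 12.7*0.35 + 155.6*0.03 + 78*0.06 = 80.966 sabins.
Added absorption = 114.9 × 0.81 = 93.069 sabins.
A_after = 80.966 + 93.069 = 174.035 sabins.
Reduction = 10 log₁₀(A_after/A_before) = 10 log₁₀(2.1495) = 3.3 dB.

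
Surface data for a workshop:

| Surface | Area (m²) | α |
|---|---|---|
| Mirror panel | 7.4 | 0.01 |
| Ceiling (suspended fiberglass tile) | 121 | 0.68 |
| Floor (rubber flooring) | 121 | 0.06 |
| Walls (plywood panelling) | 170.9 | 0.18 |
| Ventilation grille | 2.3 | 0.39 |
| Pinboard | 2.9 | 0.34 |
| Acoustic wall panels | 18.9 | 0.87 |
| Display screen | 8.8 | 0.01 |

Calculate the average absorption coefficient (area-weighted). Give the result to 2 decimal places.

Total surface area S = 453.2 m².
Weighted sum Σ Sα = 138.790.
ᾱ = 138.790 / 453.2 = 0.31.

0.31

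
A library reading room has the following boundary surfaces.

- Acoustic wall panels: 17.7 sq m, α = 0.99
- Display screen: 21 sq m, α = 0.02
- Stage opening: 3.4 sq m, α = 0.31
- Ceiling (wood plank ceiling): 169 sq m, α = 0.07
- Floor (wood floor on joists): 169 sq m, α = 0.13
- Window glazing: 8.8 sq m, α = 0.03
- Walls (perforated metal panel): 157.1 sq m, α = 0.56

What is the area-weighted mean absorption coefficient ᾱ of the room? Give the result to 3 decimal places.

0.258

Total surface area S = 546.0 sq m.
A = 17.7×0.99 + 21×0.02 + 3.4×0.31 + 169×0.07 + 169×0.13 + 8.8×0.03 + 157.1×0.56 = 141.037 sabins.
ᾱ = A/S = 0.258.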